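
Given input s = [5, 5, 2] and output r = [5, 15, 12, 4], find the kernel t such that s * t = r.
Output length 4 = len(s) + len(t) - 1 ⇒ len(t) = 2. Solve t forward using t[k] = (r[k] - Σ_{i≥1} s[i]·t[k-i]) / s[0]: t[0] = r[0] / s[0] = 5 / 5 = 1; t[1] = (r[1] - 5×1) / s[0] = (15 - 5×1) / 5 = 2. So t = [1, 2]. Forward-check [5, 5, 2] * [1, 2]: r[0] = 5×1 = 5; r[1] = 5×2 + 5×1 = 15; r[2] = 5×2 + 2×1 = 12; r[3] = 2×2 = 4 → [5, 15, 12, 4] ✓

[1, 2]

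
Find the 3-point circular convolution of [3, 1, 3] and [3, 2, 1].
Use y[k] = Σ_j s[j]·t[(k-j) mod 3]. y[0] = 3×3 + 1×1 + 3×2 = 16; y[1] = 3×2 + 1×3 + 3×1 = 12; y[2] = 3×1 + 1×2 + 3×3 = 14. Result: [16, 12, 14]

[16, 12, 14]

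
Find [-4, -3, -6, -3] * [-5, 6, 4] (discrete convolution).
y[0] = -4×-5 = 20; y[1] = -4×6 + -3×-5 = -9; y[2] = -4×4 + -3×6 + -6×-5 = -4; y[3] = -3×4 + -6×6 + -3×-5 = -33; y[4] = -6×4 + -3×6 = -42; y[5] = -3×4 = -12

[20, -9, -4, -33, -42, -12]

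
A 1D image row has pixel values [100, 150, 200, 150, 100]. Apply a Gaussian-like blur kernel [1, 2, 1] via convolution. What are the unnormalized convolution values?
Convolve image row [100, 150, 200, 150, 100] with kernel [1, 2, 1]: y[0] = 100×1 = 100; y[1] = 100×2 + 150×1 = 350; y[2] = 100×1 + 150×2 + 200×1 = 600; y[3] = 150×1 + 200×2 + 150×1 = 700; y[4] = 200×1 + 150×2 + 100×1 = 600; y[5] = 150×1 + 100×2 = 350; y[6] = 100×1 = 100 → [100, 350, 600, 700, 600, 350, 100]. Normalization factor = sum(kernel) = 4.

[100, 350, 600, 700, 600, 350, 100]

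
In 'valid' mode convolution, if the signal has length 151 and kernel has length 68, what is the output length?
'Valid' mode counts only positions where the kernel fully overlaps the signal: m - n + 1 = 151 - 68 + 1 = 84

84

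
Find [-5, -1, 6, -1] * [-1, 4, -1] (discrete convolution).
y[0] = -5×-1 = 5; y[1] = -5×4 + -1×-1 = -19; y[2] = -5×-1 + -1×4 + 6×-1 = -5; y[3] = -1×-1 + 6×4 + -1×-1 = 26; y[4] = 6×-1 + -1×4 = -10; y[5] = -1×-1 = 1

[5, -19, -5, 26, -10, 1]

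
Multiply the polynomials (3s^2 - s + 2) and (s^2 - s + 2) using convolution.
Ascending coefficients: a = [2, -1, 3], b = [2, -1, 1]. c[0] = 2×2 = 4; c[1] = 2×-1 + -1×2 = -4; c[2] = 2×1 + -1×-1 + 3×2 = 9; c[3] = -1×1 + 3×-1 = -4; c[4] = 3×1 = 3. Result coefficients: [4, -4, 9, -4, 3] → 3s^4 - 4s^3 + 9s^2 - 4s + 4

3s^4 - 4s^3 + 9s^2 - 4s + 4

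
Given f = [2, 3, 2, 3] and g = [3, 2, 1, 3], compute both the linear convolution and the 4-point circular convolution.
Linear: y_lin[0] = 2×3 = 6; y_lin[1] = 2×2 + 3×3 = 13; y_lin[2] = 2×1 + 3×2 + 2×3 = 14; y_lin[3] = 2×3 + 3×1 + 2×2 + 3×3 = 22; y_lin[4] = 3×3 + 2×1 + 3×2 = 17; y_lin[5] = 2×3 + 3×1 = 9; y_lin[6] = 3×3 = 9 → [6, 13, 14, 22, 17, 9, 9]. Circular (length 4): y[0] = 2×3 + 3×3 + 2×1 + 3×2 = 23; y[1] = 2×2 + 3×3 + 2×3 + 3×1 = 22; y[2] = 2×1 + 3×2 + 2×3 + 3×3 = 23; y[3] = 2×3 + 3×1 + 2×2 + 3×3 = 22 → [23, 22, 23, 22]

Linear: [6, 13, 14, 22, 17, 9, 9], Circular: [23, 22, 23, 22]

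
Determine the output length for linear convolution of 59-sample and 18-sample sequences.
Linear/full convolution length: m + n - 1 = 59 + 18 - 1 = 76

76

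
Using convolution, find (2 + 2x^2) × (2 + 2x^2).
Ascending coefficients: a = [2, 0, 2], b = [2, 0, 2]. c[0] = 2×2 = 4; c[1] = 2×0 + 0×2 = 0; c[2] = 2×2 + 0×0 + 2×2 = 8; c[3] = 0×2 + 2×0 = 0; c[4] = 2×2 = 4. Result coefficients: [4, 0, 8, 0, 4] → 4 + 8x^2 + 4x^4

4 + 8x^2 + 4x^4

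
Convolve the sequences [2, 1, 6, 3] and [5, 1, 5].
y[0] = 2×5 = 10; y[1] = 2×1 + 1×5 = 7; y[2] = 2×5 + 1×1 + 6×5 = 41; y[3] = 1×5 + 6×1 + 3×5 = 26; y[4] = 6×5 + 3×1 = 33; y[5] = 3×5 = 15

[10, 7, 41, 26, 33, 15]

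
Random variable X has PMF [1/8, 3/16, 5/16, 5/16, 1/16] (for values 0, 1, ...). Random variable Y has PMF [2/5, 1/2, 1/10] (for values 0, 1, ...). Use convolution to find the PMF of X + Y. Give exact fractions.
P(X+Y=k) = Σ_i P(X=i)·P(Y=k-i) — a convolution of [1/8, 3/16, 5/16, 5/16, 1/16] and [2/5, 1/2, 1/10]. P(X+Y=0) = (1/8)×(2/5) = 1/20; P(X+Y=1) = (1/8)×(1/2) + (3/16)×(2/5) = 1/16 + 3/40 = 11/80; P(X+Y=2) = (1/8)×(1/10) + (3/16)×(1/2) + (5/16)×(2/5) = 1/80 + 3/32 + 1/8 = 37/160; P(X+Y=3) = (3/16)×(1/10) + (5/16)×(1/2) + (5/16)×(2/5) = 3/160 + 5/32 + 1/8 = 3/10; P(X+Y=4) = (5/16)×(1/10) + (5/16)×(1/2) + (1/16)×(2/5) = 1/32 + 5/32 + 1/40 = 17/80; P(X+Y=5) = (5/16)×(1/10) + (1/16)×(1/2) = 1/32 + 1/32 = 1/16; P(X+Y=6) = (1/16)×(1/10) = 1/160. PMF: [1/20, 11/80, 37/160, 3/10, 17/80, 1/16, 1/160] (sums to 1 ✓)

[1/20, 11/80, 37/160, 3/10, 17/80, 1/16, 1/160]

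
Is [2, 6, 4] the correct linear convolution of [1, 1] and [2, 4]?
Recompute linear convolution of [1, 1] and [2, 4]: y[0] = 1×2 = 2; y[1] = 1×4 + 1×2 = 6; y[2] = 1×4 = 4 → [2, 6, 4]. Given [2, 6, 4] matches, so answer: Yes

Yes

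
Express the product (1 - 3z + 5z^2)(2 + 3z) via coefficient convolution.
Ascending coefficients: a = [1, -3, 5], b = [2, 3]. c[0] = 1×2 = 2; c[1] = 1×3 + -3×2 = -3; c[2] = -3×3 + 5×2 = 1; c[3] = 5×3 = 15. Result coefficients: [2, -3, 1, 15] → 2 - 3z + z^2 + 15z^3

2 - 3z + z^2 + 15z^3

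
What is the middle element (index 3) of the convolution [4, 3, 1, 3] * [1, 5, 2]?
Use y[k] = Σ_i a[i]·b[k-i] at k=3. y[3] = 3×2 + 1×5 + 3×1 = 14

14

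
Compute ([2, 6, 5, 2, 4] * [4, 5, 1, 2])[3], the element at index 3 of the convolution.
Use y[k] = Σ_i a[i]·b[k-i] at k=3. y[3] = 2×2 + 6×1 + 5×5 + 2×4 = 43

43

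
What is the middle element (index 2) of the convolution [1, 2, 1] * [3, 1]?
Use y[k] = Σ_i a[i]·b[k-i] at k=2. y[2] = 2×1 + 1×3 = 5

5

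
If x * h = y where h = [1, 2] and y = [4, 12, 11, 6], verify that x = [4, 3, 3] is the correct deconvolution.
Forward-compute [4, 3, 3] * [1, 2]: y[0] = 4×1 = 4; y[1] = 4×2 + 3×1 = 11; y[2] = 3×2 + 3×1 = 9; y[3] = 3×2 = 6 → [4, 11, 9, 6]. Does not match given y = [4, 12, 11, 6].

Not verified. [4, 3, 3] * [1, 2] = [4, 11, 9, 6], which differs from [4, 12, 11, 6] at index 1.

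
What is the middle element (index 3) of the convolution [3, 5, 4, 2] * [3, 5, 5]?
Use y[k] = Σ_i a[i]·b[k-i] at k=3. y[3] = 5×5 + 4×5 + 2×3 = 51

51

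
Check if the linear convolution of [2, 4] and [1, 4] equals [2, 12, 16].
Recompute linear convolution of [2, 4] and [1, 4]: y[0] = 2×1 = 2; y[1] = 2×4 + 4×1 = 12; y[2] = 4×4 = 16 → [2, 12, 16]. Given [2, 12, 16] matches, so answer: Yes

Yes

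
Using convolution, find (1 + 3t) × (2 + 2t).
Ascending coefficients: a = [1, 3], b = [2, 2]. c[0] = 1×2 = 2; c[1] = 1×2 + 3×2 = 8; c[2] = 3×2 = 6. Result coefficients: [2, 8, 6] → 2 + 8t + 6t^2

2 + 8t + 6t^2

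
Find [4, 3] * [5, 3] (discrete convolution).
y[0] = 4×5 = 20; y[1] = 4×3 + 3×5 = 27; y[2] = 3×3 = 9

[20, 27, 9]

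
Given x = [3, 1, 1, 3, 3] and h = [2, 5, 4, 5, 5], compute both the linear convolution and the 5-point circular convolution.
Linear: y_lin[0] = 3×2 = 6; y_lin[1] = 3×5 + 1×2 = 17; y_lin[2] = 3×4 + 1×5 + 1×2 = 19; y_lin[3] = 3×5 + 1×4 + 1×5 + 3×2 = 30; y_lin[4] = 3×5 + 1×5 + 1×4 + 3×5 + 3×2 = 45; y_lin[5] = 1×5 + 1×5 + 3×4 + 3×5 = 37; y_lin[6] = 1×5 + 3×5 + 3×4 = 32; y_lin[7] = 3×5 + 3×5 = 30; y_lin[8] = 3×5 = 15 → [6, 17, 19, 30, 45, 37, 32, 30, 15]. Circular (length 5): y[0] = 3×2 + 1×5 + 1×5 + 3×4 + 3×5 = 43; y[1] = 3×5 + 1×2 + 1×5 + 3×5 + 3×4 = 49; y[2] = 3×4 + 1×5 + 1×2 + 3×5 + 3×5 = 49; y[3] = 3×5 + 1×4 + 1×5 + 3×2 + 3×5 = 45; y[4] = 3×5 + 1×5 + 1×4 + 3×5 + 3×2 = 45 → [43, 49, 49, 45, 45]

Linear: [6, 17, 19, 30, 45, 37, 32, 30, 15], Circular: [43, 49, 49, 45, 45]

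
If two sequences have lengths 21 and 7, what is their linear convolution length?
Linear/full convolution length: m + n - 1 = 21 + 7 - 1 = 27

27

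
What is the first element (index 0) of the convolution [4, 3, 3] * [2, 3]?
Use y[k] = Σ_i a[i]·b[k-i] at k=0. y[0] = 4×2 = 8

8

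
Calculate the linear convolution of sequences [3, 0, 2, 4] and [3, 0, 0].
y[0] = 3×3 = 9; y[1] = 3×0 + 0×3 = 0; y[2] = 3×0 + 0×0 + 2×3 = 6; y[3] = 0×0 + 2×0 + 4×3 = 12; y[4] = 2×0 + 4×0 = 0; y[5] = 4×0 = 0

[9, 0, 6, 12, 0, 0]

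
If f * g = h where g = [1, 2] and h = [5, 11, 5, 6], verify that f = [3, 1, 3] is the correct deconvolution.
Forward-compute [3, 1, 3] * [1, 2]: h[0] = 3×1 = 3; h[1] = 3×2 + 1×1 = 7; h[2] = 1×2 + 3×1 = 5; h[3] = 3×2 = 6 → [3, 7, 5, 6]. Does not match given h = [5, 11, 5, 6].

Not verified. [3, 1, 3] * [1, 2] = [3, 7, 5, 6], which differs from [5, 11, 5, 6] at index 0.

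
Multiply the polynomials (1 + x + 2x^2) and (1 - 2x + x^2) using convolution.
Ascending coefficients: a = [1, 1, 2], b = [1, -2, 1]. c[0] = 1×1 = 1; c[1] = 1×-2 + 1×1 = -1; c[2] = 1×1 + 1×-2 + 2×1 = 1; c[3] = 1×1 + 2×-2 = -3; c[4] = 2×1 = 2. Result coefficients: [1, -1, 1, -3, 2] → 1 - x + x^2 - 3x^3 + 2x^4

1 - x + x^2 - 3x^3 + 2x^4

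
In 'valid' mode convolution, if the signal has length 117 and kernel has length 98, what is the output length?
'Valid' mode counts only positions where the kernel fully overlaps the signal: m - n + 1 = 117 - 98 + 1 = 20

20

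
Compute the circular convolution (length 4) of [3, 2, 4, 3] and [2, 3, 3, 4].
Use y[k] = Σ_j u[j]·v[(k-j) mod 4]. y[0] = 3×2 + 2×4 + 4×3 + 3×3 = 35; y[1] = 3×3 + 2×2 + 4×4 + 3×3 = 38; y[2] = 3×3 + 2×3 + 4×2 + 3×4 = 35; y[3] = 3×4 + 2×3 + 4×3 + 3×2 = 36. Result: [35, 38, 35, 36]

[35, 38, 35, 36]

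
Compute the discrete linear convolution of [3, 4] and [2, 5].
y[0] = 3×2 = 6; y[1] = 3×5 + 4×2 = 23; y[2] = 4×5 = 20

[6, 23, 20]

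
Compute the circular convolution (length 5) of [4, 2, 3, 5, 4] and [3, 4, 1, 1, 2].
Use y[k] = Σ_j f[j]·g[(k-j) mod 5]. y[0] = 4×3 + 2×2 + 3×1 + 5×1 + 4×4 = 40; y[1] = 4×4 + 2×3 + 3×2 + 5×1 + 4×1 = 37; y[2] = 4×1 + 2×4 + 3×3 + 5×2 + 4×1 = 35; y[3] = 4×1 + 2×1 + 3×4 + 5×3 + 4×2 = 41; y[4] = 4×2 + 2×1 + 3×1 + 5×4 + 4×3 = 45. Result: [40, 37, 35, 41, 45]

[40, 37, 35, 41, 45]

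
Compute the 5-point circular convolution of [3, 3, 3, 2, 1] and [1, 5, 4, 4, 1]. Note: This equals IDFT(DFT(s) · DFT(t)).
Either evaluate y[k] = Σ_j s[j]·t[(k-j) mod 5] directly, or use IDFT(DFT(s) · DFT(t)). y[0] = 3×1 + 3×1 + 3×4 + 2×4 + 1×5 = 31; y[1] = 3×5 + 3×1 + 3×1 + 2×4 + 1×4 = 33; y[2] = 3×4 + 3×5 + 3×1 + 2×1 + 1×4 = 36; y[3] = 3×4 + 3×4 + 3×5 + 2×1 + 1×1 = 42; y[4] = 3×1 + 3×4 + 3×4 + 2×5 + 1×1 = 38. Result: [31, 33, 36, 42, 38]

[31, 33, 36, 42, 38]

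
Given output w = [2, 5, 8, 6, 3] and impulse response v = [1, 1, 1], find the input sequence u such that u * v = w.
Deconvolve w=[2, 5, 8, 6, 3] by v=[1, 1, 1]. Since v[0]=1, solve forward: u[0] = w[0] / 1 = 2; u[1] = (w[1] - 2×1) / 1 = 3; u[2] = (w[2] - 3×1 - 2×1) / 1 = 3. So u = [2, 3, 3]. Check by forward convolution: w[0] = 2×1 = 2; w[1] = 2×1 + 3×1 = 5; w[2] = 2×1 + 3×1 + 3×1 = 8; w[3] = 3×1 + 3×1 = 6; w[4] = 3×1 = 3

[2, 3, 3]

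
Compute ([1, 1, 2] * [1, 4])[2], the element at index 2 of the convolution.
Use y[k] = Σ_i a[i]·b[k-i] at k=2. y[2] = 1×4 + 2×1 = 6

6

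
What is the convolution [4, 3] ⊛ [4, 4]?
y[0] = 4×4 = 16; y[1] = 4×4 + 3×4 = 28; y[2] = 3×4 = 12

[16, 28, 12]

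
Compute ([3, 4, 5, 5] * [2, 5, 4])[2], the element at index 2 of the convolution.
Use y[k] = Σ_i a[i]·b[k-i] at k=2. y[2] = 3×4 + 4×5 + 5×2 = 42

42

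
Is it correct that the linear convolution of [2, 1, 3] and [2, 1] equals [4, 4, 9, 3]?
Recompute linear convolution of [2, 1, 3] and [2, 1]: y[0] = 2×2 = 4; y[1] = 2×1 + 1×2 = 4; y[2] = 1×1 + 3×2 = 7; y[3] = 3×1 = 3 → [4, 4, 7, 3]. Compare to given [4, 4, 9, 3]: they differ at index 2: given 9, correct 7, so answer: No

No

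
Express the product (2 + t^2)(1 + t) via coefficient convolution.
Ascending coefficients: a = [2, 0, 1], b = [1, 1]. c[0] = 2×1 = 2; c[1] = 2×1 + 0×1 = 2; c[2] = 0×1 + 1×1 = 1; c[3] = 1×1 = 1. Result coefficients: [2, 2, 1, 1] → 2 + 2t + t^2 + t^3

2 + 2t + t^2 + t^3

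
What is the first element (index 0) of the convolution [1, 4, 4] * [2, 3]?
Use y[k] = Σ_i a[i]·b[k-i] at k=0. y[0] = 1×2 = 2

2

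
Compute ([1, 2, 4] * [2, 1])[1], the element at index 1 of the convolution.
Use y[k] = Σ_i a[i]·b[k-i] at k=1. y[1] = 1×1 + 2×2 = 5

5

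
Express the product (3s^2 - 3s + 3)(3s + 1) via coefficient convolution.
Ascending coefficients: a = [3, -3, 3], b = [1, 3]. c[0] = 3×1 = 3; c[1] = 3×3 + -3×1 = 6; c[2] = -3×3 + 3×1 = -6; c[3] = 3×3 = 9. Result coefficients: [3, 6, -6, 9] → 9s^3 - 6s^2 + 6s + 3

9s^3 - 6s^2 + 6s + 3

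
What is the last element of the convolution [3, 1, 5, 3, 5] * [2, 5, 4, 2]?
Use y[k] = Σ_i a[i]·b[k-i] at k=7. y[7] = 5×2 = 10

10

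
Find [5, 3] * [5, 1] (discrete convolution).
y[0] = 5×5 = 25; y[1] = 5×1 + 3×5 = 20; y[2] = 3×1 = 3

[25, 20, 3]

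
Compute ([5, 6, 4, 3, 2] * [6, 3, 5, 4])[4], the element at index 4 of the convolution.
Use y[k] = Σ_i a[i]·b[k-i] at k=4. y[4] = 6×4 + 4×5 + 3×3 + 2×6 = 65

65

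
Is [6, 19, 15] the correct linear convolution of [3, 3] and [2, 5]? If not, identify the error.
Recompute linear convolution of [3, 3] and [2, 5]: y[0] = 3×2 = 6; y[1] = 3×5 + 3×2 = 21; y[2] = 3×5 = 15 → [6, 21, 15]. Compare to given [6, 19, 15]: they differ at index 1: given 19, correct 21, so answer: No

No. Error at index 1: given 19, correct 21.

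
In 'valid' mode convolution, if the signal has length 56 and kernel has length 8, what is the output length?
'Valid' mode counts only positions where the kernel fully overlaps the signal: m - n + 1 = 56 - 8 + 1 = 49

49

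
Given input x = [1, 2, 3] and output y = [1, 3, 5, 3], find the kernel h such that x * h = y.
Output length 4 = len(x) + len(h) - 1 ⇒ len(h) = 2. Solve h forward using h[k] = (y[k] - Σ_{i≥1} x[i]·h[k-i]) / x[0]: h[0] = y[0] / x[0] = 1 / 1 = 1; h[1] = (y[1] - 2×1) / x[0] = (3 - 2×1) / 1 = 1. So h = [1, 1]. Forward-check [1, 2, 3] * [1, 1]: y[0] = 1×1 = 1; y[1] = 1×1 + 2×1 = 3; y[2] = 2×1 + 3×1 = 5; y[3] = 3×1 = 3 → [1, 3, 5, 3] ✓

[1, 1]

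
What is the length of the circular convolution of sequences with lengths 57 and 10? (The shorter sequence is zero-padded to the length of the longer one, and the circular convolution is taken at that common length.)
Circular convolution (zero-padding the shorter input) has length max(m, n) = max(57, 10) = 57

57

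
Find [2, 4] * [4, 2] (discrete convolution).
y[0] = 2×4 = 8; y[1] = 2×2 + 4×4 = 20; y[2] = 4×2 = 8

[8, 20, 8]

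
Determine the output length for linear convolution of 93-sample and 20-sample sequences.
Linear/full convolution length: m + n - 1 = 93 + 20 - 1 = 112

112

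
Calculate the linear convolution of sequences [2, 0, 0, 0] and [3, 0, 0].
y[0] = 2×3 = 6; y[1] = 2×0 + 0×3 = 0; y[2] = 2×0 + 0×0 + 0×3 = 0; y[3] = 0×0 + 0×0 + 0×3 = 0; y[4] = 0×0 + 0×0 = 0; y[5] = 0×0 = 0

[6, 0, 0, 0, 0, 0]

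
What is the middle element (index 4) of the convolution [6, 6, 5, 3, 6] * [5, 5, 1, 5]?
Use y[k] = Σ_i a[i]·b[k-i] at k=4. y[4] = 6×5 + 5×1 + 3×5 + 6×5 = 80

80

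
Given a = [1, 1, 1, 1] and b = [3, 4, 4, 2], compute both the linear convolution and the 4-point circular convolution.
Linear: y_lin[0] = 1×3 = 3; y_lin[1] = 1×4 + 1×3 = 7; y_lin[2] = 1×4 + 1×4 + 1×3 = 11; y_lin[3] = 1×2 + 1×4 + 1×4 + 1×3 = 13; y_lin[4] = 1×2 + 1×4 + 1×4 = 10; y_lin[5] = 1×2 + 1×4 = 6; y_lin[6] = 1×2 = 2 → [3, 7, 11, 13, 10, 6, 2]. Circular (length 4): y[0] = 1×3 + 1×2 + 1×4 + 1×4 = 13; y[1] = 1×4 + 1×3 + 1×2 + 1×4 = 13; y[2] = 1×4 + 1×4 + 1×3 + 1×2 = 13; y[3] = 1×2 + 1×4 + 1×4 + 1×3 = 13 → [13, 13, 13, 13]

Linear: [3, 7, 11, 13, 10, 6, 2], Circular: [13, 13, 13, 13]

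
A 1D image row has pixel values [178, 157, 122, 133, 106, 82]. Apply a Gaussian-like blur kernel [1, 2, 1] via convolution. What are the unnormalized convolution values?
Convolve image row [178, 157, 122, 133, 106, 82] with kernel [1, 2, 1]: y[0] = 178×1 = 178; y[1] = 178×2 + 157×1 = 513; y[2] = 178×1 + 157×2 + 122×1 = 614; y[3] = 157×1 + 122×2 + 133×1 = 534; y[4] = 122×1 + 133×2 + 106×1 = 494; y[5] = 133×1 + 106×2 + 82×1 = 427; y[6] = 106×1 + 82×2 = 270; y[7] = 82×1 = 82 → [178, 513, 614, 534, 494, 427, 270, 82]. Normalization factor = sum(kernel) = 4.

[178, 513, 614, 534, 494, 427, 270, 82]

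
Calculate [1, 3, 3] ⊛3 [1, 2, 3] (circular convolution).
Use y[k] = Σ_j a[j]·b[(k-j) mod 3]. y[0] = 1×1 + 3×3 + 3×2 = 16; y[1] = 1×2 + 3×1 + 3×3 = 14; y[2] = 1×3 + 3×2 + 3×1 = 12. Result: [16, 14, 12]

[16, 14, 12]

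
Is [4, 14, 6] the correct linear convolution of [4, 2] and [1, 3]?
Recompute linear convolution of [4, 2] and [1, 3]: y[0] = 4×1 = 4; y[1] = 4×3 + 2×1 = 14; y[2] = 2×3 = 6 → [4, 14, 6]. Given [4, 14, 6] matches, so answer: Yes

Yes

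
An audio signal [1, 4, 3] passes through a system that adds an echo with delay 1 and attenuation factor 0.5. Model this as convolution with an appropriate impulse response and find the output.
Direct-path + delayed-attenuated-path model → impulse response h = [1, 0.5] (1 at lag 0, 0.5 at lag 1). Output y[n] = x[n] + 0.5·x[n - 1] (with x[n] = 0 outside 0..2): y[0] = 1 + 0.5×0 = 1; y[1] = 4 + 0.5×1 = 4.5; y[2] = 3 + 0.5×4 = 5.0; y[3] = 0 + 0.5×3 = 1.5. So y = [1, 4.5, 5.0, 1.5]

[1, 4.5, 5.0, 1.5]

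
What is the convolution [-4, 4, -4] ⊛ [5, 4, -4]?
y[0] = -4×5 = -20; y[1] = -4×4 + 4×5 = 4; y[2] = -4×-4 + 4×4 + -4×5 = 12; y[3] = 4×-4 + -4×4 = -32; y[4] = -4×-4 = 16

[-20, 4, 12, -32, 16]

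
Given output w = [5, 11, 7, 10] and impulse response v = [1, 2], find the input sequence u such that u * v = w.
Deconvolve w=[5, 11, 7, 10] by v=[1, 2]. Since v[0]=1, solve forward: u[0] = w[0] / 1 = 5; u[1] = (w[1] - 5×2) / 1 = 1; u[2] = (w[2] - 1×2) / 1 = 5. So u = [5, 1, 5]. Check by forward convolution: w[0] = 5×1 = 5; w[1] = 5×2 + 1×1 = 11; w[2] = 1×2 + 5×1 = 7; w[3] = 5×2 = 10

[5, 1, 5]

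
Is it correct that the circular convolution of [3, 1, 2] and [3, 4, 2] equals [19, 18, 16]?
Recompute circular convolution of [3, 1, 2] and [3, 4, 2]: y[0] = 3×3 + 1×2 + 2×4 = 19; y[1] = 3×4 + 1×3 + 2×2 = 19; y[2] = 3×2 + 1×4 + 2×3 = 16 → [19, 19, 16]. Compare to given [19, 18, 16]: they differ at index 1: given 18, correct 19, so answer: No

No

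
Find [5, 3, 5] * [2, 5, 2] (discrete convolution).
y[0] = 5×2 = 10; y[1] = 5×5 + 3×2 = 31; y[2] = 5×2 + 3×5 + 5×2 = 35; y[3] = 3×2 + 5×5 = 31; y[4] = 5×2 = 10

[10, 31, 35, 31, 10]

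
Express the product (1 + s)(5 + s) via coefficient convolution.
Ascending coefficients: a = [1, 1], b = [5, 1]. c[0] = 1×5 = 5; c[1] = 1×1 + 1×5 = 6; c[2] = 1×1 = 1. Result coefficients: [5, 6, 1] → 5 + 6s + s^2

5 + 6s + s^2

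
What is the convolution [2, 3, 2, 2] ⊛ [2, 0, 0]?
y[0] = 2×2 = 4; y[1] = 2×0 + 3×2 = 6; y[2] = 2×0 + 3×0 + 2×2 = 4; y[3] = 3×0 + 2×0 + 2×2 = 4; y[4] = 2×0 + 2×0 = 0; y[5] = 2×0 = 0

[4, 6, 4, 4, 0, 0]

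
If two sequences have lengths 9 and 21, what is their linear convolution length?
Linear/full convolution length: m + n - 1 = 9 + 21 - 1 = 29

29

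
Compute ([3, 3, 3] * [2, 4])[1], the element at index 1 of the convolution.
Use y[k] = Σ_i a[i]·b[k-i] at k=1. y[1] = 3×4 + 3×2 = 18

18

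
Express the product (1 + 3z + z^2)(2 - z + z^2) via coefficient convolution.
Ascending coefficients: a = [1, 3, 1], b = [2, -1, 1]. c[0] = 1×2 = 2; c[1] = 1×-1 + 3×2 = 5; c[2] = 1×1 + 3×-1 + 1×2 = 0; c[3] = 3×1 + 1×-1 = 2; c[4] = 1×1 = 1. Result coefficients: [2, 5, 0, 2, 1] → 2 + 5z + 2z^3 + z^4

2 + 5z + 2z^3 + z^4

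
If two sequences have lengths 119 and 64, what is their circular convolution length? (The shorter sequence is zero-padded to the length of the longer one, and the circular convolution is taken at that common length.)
Circular convolution (zero-padding the shorter input) has length max(m, n) = max(119, 64) = 119

119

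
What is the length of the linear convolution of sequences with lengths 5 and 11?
Linear/full convolution length: m + n - 1 = 5 + 11 - 1 = 15

15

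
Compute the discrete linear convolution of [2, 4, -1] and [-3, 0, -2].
y[0] = 2×-3 = -6; y[1] = 2×0 + 4×-3 = -12; y[2] = 2×-2 + 4×0 + -1×-3 = -1; y[3] = 4×-2 + -1×0 = -8; y[4] = -1×-2 = 2

[-6, -12, -1, -8, 2]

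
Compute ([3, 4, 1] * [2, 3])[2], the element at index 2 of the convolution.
Use y[k] = Σ_i a[i]·b[k-i] at k=2. y[2] = 4×3 + 1×2 = 14

14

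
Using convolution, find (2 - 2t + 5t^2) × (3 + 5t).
Ascending coefficients: a = [2, -2, 5], b = [3, 5]. c[0] = 2×3 = 6; c[1] = 2×5 + -2×3 = 4; c[2] = -2×5 + 5×3 = 5; c[3] = 5×5 = 25. Result coefficients: [6, 4, 5, 25] → 6 + 4t + 5t^2 + 25t^3

6 + 4t + 5t^2 + 25t^3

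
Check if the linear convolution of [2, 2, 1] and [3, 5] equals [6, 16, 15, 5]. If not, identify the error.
Recompute linear convolution of [2, 2, 1] and [3, 5]: y[0] = 2×3 = 6; y[1] = 2×5 + 2×3 = 16; y[2] = 2×5 + 1×3 = 13; y[3] = 1×5 = 5 → [6, 16, 13, 5]. Compare to given [6, 16, 15, 5]: they differ at index 2: given 15, correct 13, so answer: No

No. Error at index 2: given 15, correct 13.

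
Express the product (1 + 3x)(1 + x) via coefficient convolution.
Ascending coefficients: a = [1, 3], b = [1, 1]. c[0] = 1×1 = 1; c[1] = 1×1 + 3×1 = 4; c[2] = 3×1 = 3. Result coefficients: [1, 4, 3] → 1 + 4x + 3x^2

1 + 4x + 3x^2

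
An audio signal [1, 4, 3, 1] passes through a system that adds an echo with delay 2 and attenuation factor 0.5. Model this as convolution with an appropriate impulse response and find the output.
Direct-path + delayed-attenuated-path model → impulse response h = [1, 0, 0.5] (1 at lag 0, 0.5 at lag 2). Output y[n] = x[n] + 0.5·x[n - 2] (with x[n] = 0 outside 0..3): y[0] = 1 + 0.5×0 = 1; y[1] = 4 + 0.5×0 = 4; y[2] = 3 + 0.5×1 = 3.5; y[3] = 1 + 0.5×4 = 3.0; y[4] = 0 + 0.5×3 = 1.5; y[5] = 0 + 0.5×1 = 0.5. So y = [1, 4, 3.5, 3.0, 1.5, 0.5]

[1, 4, 3.5, 3.0, 1.5, 0.5]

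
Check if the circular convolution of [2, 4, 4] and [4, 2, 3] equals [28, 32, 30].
Recompute circular convolution of [2, 4, 4] and [4, 2, 3]: y[0] = 2×4 + 4×3 + 4×2 = 28; y[1] = 2×2 + 4×4 + 4×3 = 32; y[2] = 2×3 + 4×2 + 4×4 = 30 → [28, 32, 30]. Given [28, 32, 30] matches, so answer: Yes

Yes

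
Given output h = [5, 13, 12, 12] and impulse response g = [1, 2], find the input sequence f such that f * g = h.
Deconvolve h=[5, 13, 12, 12] by g=[1, 2]. Since g[0]=1, solve forward: f[0] = h[0] / 1 = 5; f[1] = (h[1] - 5×2) / 1 = 3; f[2] = (h[2] - 3×2) / 1 = 6. So f = [5, 3, 6]. Check by forward convolution: h[0] = 5×1 = 5; h[1] = 5×2 + 3×1 = 13; h[2] = 3×2 + 6×1 = 12; h[3] = 6×2 = 12

[5, 3, 6]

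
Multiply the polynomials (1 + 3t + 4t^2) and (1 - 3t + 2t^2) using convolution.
Ascending coefficients: a = [1, 3, 4], b = [1, -3, 2]. c[0] = 1×1 = 1; c[1] = 1×-3 + 3×1 = 0; c[2] = 1×2 + 3×-3 + 4×1 = -3; c[3] = 3×2 + 4×-3 = -6; c[4] = 4×2 = 8. Result coefficients: [1, 0, -3, -6, 8] → 1 - 3t^2 - 6t^3 + 8t^4

1 - 3t^2 - 6t^3 + 8t^4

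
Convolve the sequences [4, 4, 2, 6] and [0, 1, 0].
y[0] = 4×0 = 0; y[1] = 4×1 + 4×0 = 4; y[2] = 4×0 + 4×1 + 2×0 = 4; y[3] = 4×0 + 2×1 + 6×0 = 2; y[4] = 2×0 + 6×1 = 6; y[5] = 6×0 = 0

[0, 4, 4, 2, 6, 0]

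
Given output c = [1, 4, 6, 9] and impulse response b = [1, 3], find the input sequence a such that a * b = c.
Deconvolve c=[1, 4, 6, 9] by b=[1, 3]. Since b[0]=1, solve forward: a[0] = c[0] / 1 = 1; a[1] = (c[1] - 1×3) / 1 = 1; a[2] = (c[2] - 1×3) / 1 = 3. So a = [1, 1, 3]. Check by forward convolution: c[0] = 1×1 = 1; c[1] = 1×3 + 1×1 = 4; c[2] = 1×3 + 3×1 = 6; c[3] = 3×3 = 9

[1, 1, 3]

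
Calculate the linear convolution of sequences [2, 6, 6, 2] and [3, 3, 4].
y[0] = 2×3 = 6; y[1] = 2×3 + 6×3 = 24; y[2] = 2×4 + 6×3 + 6×3 = 44; y[3] = 6×4 + 6×3 + 2×3 = 48; y[4] = 6×4 + 2×3 = 30; y[5] = 2×4 = 8

[6, 24, 44, 48, 30, 8]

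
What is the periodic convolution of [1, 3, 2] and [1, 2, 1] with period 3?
Use y[k] = Σ_j a[j]·b[(k-j) mod 3]. y[0] = 1×1 + 3×1 + 2×2 = 8; y[1] = 1×2 + 3×1 + 2×1 = 7; y[2] = 1×1 + 3×2 + 2×1 = 9. Result: [8, 7, 9]

[8, 7, 9]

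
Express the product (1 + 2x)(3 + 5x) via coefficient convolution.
Ascending coefficients: a = [1, 2], b = [3, 5]. c[0] = 1×3 = 3; c[1] = 1×5 + 2×3 = 11; c[2] = 2×5 = 10. Result coefficients: [3, 11, 10] → 3 + 11x + 10x^2

3 + 11x + 10x^2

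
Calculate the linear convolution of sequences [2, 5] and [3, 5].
y[0] = 2×3 = 6; y[1] = 2×5 + 5×3 = 25; y[2] = 5×5 = 25

[6, 25, 25]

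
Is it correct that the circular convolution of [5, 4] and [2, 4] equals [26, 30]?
Recompute circular convolution of [5, 4] and [2, 4]: y[0] = 5×2 + 4×4 = 26; y[1] = 5×4 + 4×2 = 28 → [26, 28]. Compare to given [26, 30]: they differ at index 1: given 30, correct 28, so answer: No

No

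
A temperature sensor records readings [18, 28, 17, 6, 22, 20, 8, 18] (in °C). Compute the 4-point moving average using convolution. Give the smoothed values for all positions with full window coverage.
4-point moving average kernel = [1, 1, 1, 1]. Apply in 'valid' mode (full window coverage): avg[0] = (18 + 28 + 17 + 6) / 4 = 17.25; avg[1] = (28 + 17 + 6 + 22) / 4 = 18.25; avg[2] = (17 + 6 + 22 + 20) / 4 = 16.25; avg[3] = (6 + 22 + 20 + 8) / 4 = 14.0; avg[4] = (22 + 20 + 8 + 18) / 4 = 17.0. Smoothed values: [17.25, 18.25, 16.25, 14.0, 17.0]

[17.25, 18.25, 16.25, 14.0, 17.0]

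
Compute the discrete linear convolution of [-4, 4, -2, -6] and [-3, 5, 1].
y[0] = -4×-3 = 12; y[1] = -4×5 + 4×-3 = -32; y[2] = -4×1 + 4×5 + -2×-3 = 22; y[3] = 4×1 + -2×5 + -6×-3 = 12; y[4] = -2×1 + -6×5 = -32; y[5] = -6×1 = -6

[12, -32, 22, 12, -32, -6]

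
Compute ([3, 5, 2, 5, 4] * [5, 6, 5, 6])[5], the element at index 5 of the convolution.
Use y[k] = Σ_i a[i]·b[k-i] at k=5. y[5] = 2×6 + 5×5 + 4×6 = 61

61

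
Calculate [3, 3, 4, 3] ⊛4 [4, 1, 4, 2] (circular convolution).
Use y[k] = Σ_j a[j]·b[(k-j) mod 4]. y[0] = 3×4 + 3×2 + 4×4 + 3×1 = 37; y[1] = 3×1 + 3×4 + 4×2 + 3×4 = 35; y[2] = 3×4 + 3×1 + 4×4 + 3×2 = 37; y[3] = 3×2 + 3×4 + 4×1 + 3×4 = 34. Result: [37, 35, 37, 34]

[37, 35, 37, 34]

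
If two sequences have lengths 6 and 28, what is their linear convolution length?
Linear/full convolution length: m + n - 1 = 6 + 28 - 1 = 33

33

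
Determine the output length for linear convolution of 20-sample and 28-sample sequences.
Linear/full convolution length: m + n - 1 = 20 + 28 - 1 = 47

47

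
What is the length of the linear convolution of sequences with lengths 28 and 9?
Linear/full convolution length: m + n - 1 = 28 + 9 - 1 = 36

36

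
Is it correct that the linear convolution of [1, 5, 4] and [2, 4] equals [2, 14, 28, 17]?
Recompute linear convolution of [1, 5, 4] and [2, 4]: y[0] = 1×2 = 2; y[1] = 1×4 + 5×2 = 14; y[2] = 5×4 + 4×2 = 28; y[3] = 4×4 = 16 → [2, 14, 28, 16]. Compare to given [2, 14, 28, 17]: they differ at index 3: given 17, correct 16, so answer: No

No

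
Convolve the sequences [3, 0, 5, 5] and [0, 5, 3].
y[0] = 3×0 = 0; y[1] = 3×5 + 0×0 = 15; y[2] = 3×3 + 0×5 + 5×0 = 9; y[3] = 0×3 + 5×5 + 5×0 = 25; y[4] = 5×3 + 5×5 = 40; y[5] = 5×3 = 15

[0, 15, 9, 25, 40, 15]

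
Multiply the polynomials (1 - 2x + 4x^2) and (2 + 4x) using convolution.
Ascending coefficients: a = [1, -2, 4], b = [2, 4]. c[0] = 1×2 = 2; c[1] = 1×4 + -2×2 = 0; c[2] = -2×4 + 4×2 = 0; c[3] = 4×4 = 16. Result coefficients: [2, 0, 0, 16] → 2 + 16x^3

2 + 16x^3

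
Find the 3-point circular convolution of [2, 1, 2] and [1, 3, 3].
Use y[k] = Σ_j a[j]·b[(k-j) mod 3]. y[0] = 2×1 + 1×3 + 2×3 = 11; y[1] = 2×3 + 1×1 + 2×3 = 13; y[2] = 2×3 + 1×3 + 2×1 = 11. Result: [11, 13, 11]

[11, 13, 11]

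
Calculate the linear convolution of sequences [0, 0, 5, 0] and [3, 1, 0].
y[0] = 0×3 = 0; y[1] = 0×1 + 0×3 = 0; y[2] = 0×0 + 0×1 + 5×3 = 15; y[3] = 0×0 + 5×1 + 0×3 = 5; y[4] = 5×0 + 0×1 = 0; y[5] = 0×0 = 0

[0, 0, 15, 5, 0, 0]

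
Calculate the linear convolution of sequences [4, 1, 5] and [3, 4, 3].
y[0] = 4×3 = 12; y[1] = 4×4 + 1×3 = 19; y[2] = 4×3 + 1×4 + 5×3 = 31; y[3] = 1×3 + 5×4 = 23; y[4] = 5×3 = 15

[12, 19, 31, 23, 15]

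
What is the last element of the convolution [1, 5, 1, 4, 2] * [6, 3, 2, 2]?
Use y[k] = Σ_i a[i]·b[k-i] at k=7. y[7] = 2×2 = 4

4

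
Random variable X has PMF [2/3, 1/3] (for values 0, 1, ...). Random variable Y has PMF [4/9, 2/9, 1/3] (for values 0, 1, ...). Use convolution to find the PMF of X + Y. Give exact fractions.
P(X+Y=k) = Σ_i P(X=i)·P(Y=k-i) — a convolution of [2/3, 1/3] and [4/9, 2/9, 1/3]. P(X+Y=0) = (2/3)×(4/9) = 8/27; P(X+Y=1) = (2/3)×(2/9) + (1/3)×(4/9) = 4/27 + 4/27 = 8/27; P(X+Y=2) = (2/3)×(1/3) + (1/3)×(2/9) = 2/9 + 2/27 = 8/27; P(X+Y=3) = (1/3)×(1/3) = 1/9. PMF: [8/27, 8/27, 8/27, 1/9] (sums to 1 ✓)

[8/27, 8/27, 8/27, 1/9]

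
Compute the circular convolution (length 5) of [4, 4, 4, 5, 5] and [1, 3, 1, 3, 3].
Use y[k] = Σ_j a[j]·b[(k-j) mod 5]. y[0] = 4×1 + 4×3 + 4×3 + 5×1 + 5×3 = 48; y[1] = 4×3 + 4×1 + 4×3 + 5×3 + 5×1 = 48; y[2] = 4×1 + 4×3 + 4×1 + 5×3 + 5×3 = 50; y[3] = 4×3 + 4×1 + 4×3 + 5×1 + 5×3 = 48; y[4] = 4×3 + 4×3 + 4×1 + 5×3 + 5×1 = 48. Result: [48, 48, 50, 48, 48]

[48, 48, 50, 48, 48]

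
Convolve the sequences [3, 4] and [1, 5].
y[0] = 3×1 = 3; y[1] = 3×5 + 4×1 = 19; y[2] = 4×5 = 20

[3, 19, 20]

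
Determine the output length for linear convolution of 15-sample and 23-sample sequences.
Linear/full convolution length: m + n - 1 = 15 + 23 - 1 = 37

37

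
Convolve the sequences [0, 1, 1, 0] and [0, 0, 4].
y[0] = 0×0 = 0; y[1] = 0×0 + 1×0 = 0; y[2] = 0×4 + 1×0 + 1×0 = 0; y[3] = 1×4 + 1×0 + 0×0 = 4; y[4] = 1×4 + 0×0 = 4; y[5] = 0×4 = 0

[0, 0, 0, 4, 4, 0]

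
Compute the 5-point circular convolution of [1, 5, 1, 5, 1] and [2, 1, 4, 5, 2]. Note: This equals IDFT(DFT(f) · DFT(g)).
Either evaluate y[k] = Σ_j f[j]·g[(k-j) mod 5] directly, or use IDFT(DFT(f) · DFT(g)). y[0] = 1×2 + 5×2 + 1×5 + 5×4 + 1×1 = 38; y[1] = 1×1 + 5×2 + 1×2 + 5×5 + 1×4 = 42; y[2] = 1×4 + 5×1 + 1×2 + 5×2 + 1×5 = 26; y[3] = 1×5 + 5×4 + 1×1 + 5×2 + 1×2 = 38; y[4] = 1×2 + 5×5 + 1×4 + 5×1 + 1×2 = 38. Result: [38, 42, 26, 38, 38]

[38, 42, 26, 38, 38]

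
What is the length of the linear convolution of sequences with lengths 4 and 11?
Linear/full convolution length: m + n - 1 = 4 + 11 - 1 = 14

14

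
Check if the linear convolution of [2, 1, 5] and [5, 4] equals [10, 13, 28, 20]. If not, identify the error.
Recompute linear convolution of [2, 1, 5] and [5, 4]: y[0] = 2×5 = 10; y[1] = 2×4 + 1×5 = 13; y[2] = 1×4 + 5×5 = 29; y[3] = 5×4 = 20 → [10, 13, 29, 20]. Compare to given [10, 13, 28, 20]: they differ at index 2: given 28, correct 29, so answer: No

No. Error at index 2: given 28, correct 29.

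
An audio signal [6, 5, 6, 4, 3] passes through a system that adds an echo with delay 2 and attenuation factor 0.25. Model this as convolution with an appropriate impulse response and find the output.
Direct-path + delayed-attenuated-path model → impulse response h = [1, 0, 0.25] (1 at lag 0, 0.25 at lag 2). Output y[n] = x[n] + 0.25·x[n - 2] (with x[n] = 0 outside 0..4): y[0] = 6 + 0.25×0 = 6; y[1] = 5 + 0.25×0 = 5; y[2] = 6 + 0.25×6 = 7.5; y[3] = 4 + 0.25×5 = 5.25; y[4] = 3 + 0.25×6 = 4.5; y[5] = 0 + 0.25×4 = 1.0; y[6] = 0 + 0.25×3 = 0.75. So y = [6, 5, 7.5, 5.25, 4.5, 1.0, 0.75]

[6, 5, 7.5, 5.25, 4.5, 1.0, 0.75]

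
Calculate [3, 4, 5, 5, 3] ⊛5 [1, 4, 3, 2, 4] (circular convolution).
Use y[k] = Σ_j s[j]·t[(k-j) mod 5]. y[0] = 3×1 + 4×4 + 5×2 + 5×3 + 3×4 = 56; y[1] = 3×4 + 4×1 + 5×4 + 5×2 + 3×3 = 55; y[2] = 3×3 + 4×4 + 5×1 + 5×4 + 3×2 = 56; y[3] = 3×2 + 4×3 + 5×4 + 5×1 + 3×4 = 55; y[4] = 3×4 + 4×2 + 5×3 + 5×4 + 3×1 = 58. Result: [56, 55, 56, 55, 58]

[56, 55, 56, 55, 58]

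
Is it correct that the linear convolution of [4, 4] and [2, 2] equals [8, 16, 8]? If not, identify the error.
Recompute linear convolution of [4, 4] and [2, 2]: y[0] = 4×2 = 8; y[1] = 4×2 + 4×2 = 16; y[2] = 4×2 = 8 → [8, 16, 8]. Given [8, 16, 8] matches, so answer: Yes

Yes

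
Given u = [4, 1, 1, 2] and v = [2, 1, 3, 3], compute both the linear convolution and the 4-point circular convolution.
Linear: y_lin[0] = 4×2 = 8; y_lin[1] = 4×1 + 1×2 = 6; y_lin[2] = 4×3 + 1×1 + 1×2 = 15; y_lin[3] = 4×3 + 1×3 + 1×1 + 2×2 = 20; y_lin[4] = 1×3 + 1×3 + 2×1 = 8; y_lin[5] = 1×3 + 2×3 = 9; y_lin[6] = 2×3 = 6 → [8, 6, 15, 20, 8, 9, 6]. Circular (length 4): y[0] = 4×2 + 1×3 + 1×3 + 2×1 = 16; y[1] = 4×1 + 1×2 + 1×3 + 2×3 = 15; y[2] = 4×3 + 1×1 + 1×2 + 2×3 = 21; y[3] = 4×3 + 1×3 + 1×1 + 2×2 = 20 → [16, 15, 21, 20]

Linear: [8, 6, 15, 20, 8, 9, 6], Circular: [16, 15, 21, 20]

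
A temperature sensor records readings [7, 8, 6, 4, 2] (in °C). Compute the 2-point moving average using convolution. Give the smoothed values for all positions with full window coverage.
2-point moving average kernel = [1, 1]. Apply in 'valid' mode (full window coverage): avg[0] = (7 + 8) / 2 = 7.5; avg[1] = (8 + 6) / 2 = 7.0; avg[2] = (6 + 4) / 2 = 5.0; avg[3] = (4 + 2) / 2 = 3.0. Smoothed values: [7.5, 7.0, 5.0, 3.0]

[7.5, 7.0, 5.0, 3.0]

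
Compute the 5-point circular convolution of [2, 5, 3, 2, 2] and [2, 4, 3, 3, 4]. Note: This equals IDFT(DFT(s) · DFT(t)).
Either evaluate y[k] = Σ_j s[j]·t[(k-j) mod 5] directly, or use IDFT(DFT(s) · DFT(t)). y[0] = 2×2 + 5×4 + 3×3 + 2×3 + 2×4 = 47; y[1] = 2×4 + 5×2 + 3×4 + 2×3 + 2×3 = 42; y[2] = 2×3 + 5×4 + 3×2 + 2×4 + 2×3 = 46; y[3] = 2×3 + 5×3 + 3×4 + 2×2 + 2×4 = 45; y[4] = 2×4 + 5×3 + 3×3 + 2×4 + 2×2 = 44. Result: [47, 42, 46, 45, 44]

[47, 42, 46, 45, 44]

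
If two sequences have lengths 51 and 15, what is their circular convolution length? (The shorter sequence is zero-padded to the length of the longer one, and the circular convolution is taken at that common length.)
Circular convolution (zero-padding the shorter input) has length max(m, n) = max(51, 15) = 51

51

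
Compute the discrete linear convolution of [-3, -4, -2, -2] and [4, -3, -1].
y[0] = -3×4 = -12; y[1] = -3×-3 + -4×4 = -7; y[2] = -3×-1 + -4×-3 + -2×4 = 7; y[3] = -4×-1 + -2×-3 + -2×4 = 2; y[4] = -2×-1 + -2×-3 = 8; y[5] = -2×-1 = 2

[-12, -7, 7, 2, 8, 2]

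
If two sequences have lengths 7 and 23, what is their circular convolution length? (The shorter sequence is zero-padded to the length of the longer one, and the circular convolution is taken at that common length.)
Circular convolution (zero-padding the shorter input) has length max(m, n) = max(7, 23) = 23

23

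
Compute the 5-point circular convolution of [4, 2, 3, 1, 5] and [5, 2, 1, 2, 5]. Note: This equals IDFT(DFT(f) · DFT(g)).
Either evaluate y[k] = Σ_j f[j]·g[(k-j) mod 5] directly, or use IDFT(DFT(f) · DFT(g)). y[0] = 4×5 + 2×5 + 3×2 + 1×1 + 5×2 = 47; y[1] = 4×2 + 2×5 + 3×5 + 1×2 + 5×1 = 40; y[2] = 4×1 + 2×2 + 3×5 + 1×5 + 5×2 = 38; y[3] = 4×2 + 2×1 + 3×2 + 1×5 + 5×5 = 46; y[4] = 4×5 + 2×2 + 3×1 + 1×2 + 5×5 = 54. Result: [47, 40, 38, 46, 54]

[47, 40, 38, 46, 54]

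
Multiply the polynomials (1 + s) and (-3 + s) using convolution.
Ascending coefficients: a = [1, 1], b = [-3, 1]. c[0] = 1×-3 = -3; c[1] = 1×1 + 1×-3 = -2; c[2] = 1×1 = 1. Result coefficients: [-3, -2, 1] → -3 - 2s + s^2

-3 - 2s + s^2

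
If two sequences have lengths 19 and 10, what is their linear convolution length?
Linear/full convolution length: m + n - 1 = 19 + 10 - 1 = 28

28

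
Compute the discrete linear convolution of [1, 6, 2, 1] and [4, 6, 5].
y[0] = 1×4 = 4; y[1] = 1×6 + 6×4 = 30; y[2] = 1×5 + 6×6 + 2×4 = 49; y[3] = 6×5 + 2×6 + 1×4 = 46; y[4] = 2×5 + 1×6 = 16; y[5] = 1×5 = 5

[4, 30, 49, 46, 16, 5]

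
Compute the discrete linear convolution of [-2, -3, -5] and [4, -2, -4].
y[0] = -2×4 = -8; y[1] = -2×-2 + -3×4 = -8; y[2] = -2×-4 + -3×-2 + -5×4 = -6; y[3] = -3×-4 + -5×-2 = 22; y[4] = -5×-4 = 20

[-8, -8, -6, 22, 20]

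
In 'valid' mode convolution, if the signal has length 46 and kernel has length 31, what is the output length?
'Valid' mode counts only positions where the kernel fully overlaps the signal: m - n + 1 = 46 - 31 + 1 = 16

16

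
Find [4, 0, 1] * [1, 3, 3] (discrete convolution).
y[0] = 4×1 = 4; y[1] = 4×3 + 0×1 = 12; y[2] = 4×3 + 0×3 + 1×1 = 13; y[3] = 0×3 + 1×3 = 3; y[4] = 1×3 = 3

[4, 12, 13, 3, 3]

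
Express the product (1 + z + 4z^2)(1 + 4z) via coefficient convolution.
Ascending coefficients: a = [1, 1, 4], b = [1, 4]. c[0] = 1×1 = 1; c[1] = 1×4 + 1×1 = 5; c[2] = 1×4 + 4×1 = 8; c[3] = 4×4 = 16. Result coefficients: [1, 5, 8, 16] → 1 + 5z + 8z^2 + 16z^3

1 + 5z + 8z^2 + 16z^3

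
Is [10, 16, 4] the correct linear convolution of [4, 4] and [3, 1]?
Recompute linear convolution of [4, 4] and [3, 1]: y[0] = 4×3 = 12; y[1] = 4×1 + 4×3 = 16; y[2] = 4×1 = 4 → [12, 16, 4]. Compare to given [10, 16, 4]: they differ at index 0: given 10, correct 12, so answer: No

No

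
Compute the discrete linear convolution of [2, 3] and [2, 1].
y[0] = 2×2 = 4; y[1] = 2×1 + 3×2 = 8; y[2] = 3×1 = 3

[4, 8, 3]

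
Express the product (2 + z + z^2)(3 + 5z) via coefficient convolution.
Ascending coefficients: a = [2, 1, 1], b = [3, 5]. c[0] = 2×3 = 6; c[1] = 2×5 + 1×3 = 13; c[2] = 1×5 + 1×3 = 8; c[3] = 1×5 = 5. Result coefficients: [6, 13, 8, 5] → 6 + 13z + 8z^2 + 5z^3

6 + 13z + 8z^2 + 5z^3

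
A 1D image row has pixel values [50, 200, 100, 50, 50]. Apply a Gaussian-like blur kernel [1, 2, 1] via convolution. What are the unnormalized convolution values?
Convolve image row [50, 200, 100, 50, 50] with kernel [1, 2, 1]: y[0] = 50×1 = 50; y[1] = 50×2 + 200×1 = 300; y[2] = 50×1 + 200×2 + 100×1 = 550; y[3] = 200×1 + 100×2 + 50×1 = 450; y[4] = 100×1 + 50×2 + 50×1 = 250; y[5] = 50×1 + 50×2 = 150; y[6] = 50×1 = 50 → [50, 300, 550, 450, 250, 150, 50]. Normalization factor = sum(kernel) = 4.

[50, 300, 550, 450, 250, 150, 50]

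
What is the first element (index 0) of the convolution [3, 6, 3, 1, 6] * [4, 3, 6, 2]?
Use y[k] = Σ_i a[i]·b[k-i] at k=0. y[0] = 3×4 = 12

12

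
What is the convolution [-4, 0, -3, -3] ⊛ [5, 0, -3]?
y[0] = -4×5 = -20; y[1] = -4×0 + 0×5 = 0; y[2] = -4×-3 + 0×0 + -3×5 = -3; y[3] = 0×-3 + -3×0 + -3×5 = -15; y[4] = -3×-3 + -3×0 = 9; y[5] = -3×-3 = 9

[-20, 0, -3, -15, 9, 9]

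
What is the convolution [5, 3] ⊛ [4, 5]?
y[0] = 5×4 = 20; y[1] = 5×5 + 3×4 = 37; y[2] = 3×5 = 15

[20, 37, 15]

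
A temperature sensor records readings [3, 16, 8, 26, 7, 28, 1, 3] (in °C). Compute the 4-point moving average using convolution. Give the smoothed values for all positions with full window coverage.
4-point moving average kernel = [1, 1, 1, 1]. Apply in 'valid' mode (full window coverage): avg[0] = (3 + 16 + 8 + 26) / 4 = 13.25; avg[1] = (16 + 8 + 26 + 7) / 4 = 14.25; avg[2] = (8 + 26 + 7 + 28) / 4 = 17.25; avg[3] = (26 + 7 + 28 + 1) / 4 = 15.5; avg[4] = (7 + 28 + 1 + 3) / 4 = 9.75. Smoothed values: [13.25, 14.25, 17.25, 15.5, 9.75]

[13.25, 14.25, 17.25, 15.5, 9.75]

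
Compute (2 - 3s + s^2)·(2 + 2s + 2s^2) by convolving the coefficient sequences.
Ascending coefficients: a = [2, -3, 1], b = [2, 2, 2]. c[0] = 2×2 = 4; c[1] = 2×2 + -3×2 = -2; c[2] = 2×2 + -3×2 + 1×2 = 0; c[3] = -3×2 + 1×2 = -4; c[4] = 1×2 = 2. Result coefficients: [4, -2, 0, -4, 2] → 4 - 2s - 4s^3 + 2s^4

4 - 2s - 4s^3 + 2s^4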